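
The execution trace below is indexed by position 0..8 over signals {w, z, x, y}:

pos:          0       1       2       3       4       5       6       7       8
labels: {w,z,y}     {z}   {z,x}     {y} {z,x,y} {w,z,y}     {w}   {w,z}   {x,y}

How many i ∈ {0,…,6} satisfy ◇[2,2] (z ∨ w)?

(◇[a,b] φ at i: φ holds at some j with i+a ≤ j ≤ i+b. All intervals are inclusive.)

Evaluate at each i in [0,6]:
  i=0: ✓ (witness j=2)
  i=1: ✗ (none in [3,3])
  i=2: ✓ (witness j=4)
  i=3: ✓ (witness j=5)
  i=4: ✓ (witness j=6)
  i=5: ✓ (witness j=7)
  i=6: ✗ (none in [8,8])
Positions where it holds: {0, 2, 3, 4, 5} → 5.

5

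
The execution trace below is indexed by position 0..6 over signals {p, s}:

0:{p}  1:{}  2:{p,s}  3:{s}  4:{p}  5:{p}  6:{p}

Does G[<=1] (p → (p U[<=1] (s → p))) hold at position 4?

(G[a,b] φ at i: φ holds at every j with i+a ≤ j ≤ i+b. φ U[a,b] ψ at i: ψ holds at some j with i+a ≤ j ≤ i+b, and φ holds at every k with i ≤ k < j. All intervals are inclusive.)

Check (p → (p U[<=1] (s → p))) at every j in [4,5]:
  j=4: antecedent true; consequent holds → ✓
  j=5: antecedent true; consequent holds → ✓
All positions satisfy it → formula holds.

Holds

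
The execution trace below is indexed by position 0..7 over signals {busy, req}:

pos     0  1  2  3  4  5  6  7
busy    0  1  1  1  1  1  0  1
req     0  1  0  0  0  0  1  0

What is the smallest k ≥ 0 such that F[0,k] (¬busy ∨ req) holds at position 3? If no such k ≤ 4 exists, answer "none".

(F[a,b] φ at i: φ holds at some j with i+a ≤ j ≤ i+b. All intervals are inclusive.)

3

Scan j = 3,4,… for (¬busy ∨ req):
  j=3: fails
  j=4: fails
  j=5: fails
  j=6: holds
First hit at j=6, so smallest k = 6-3 = 3.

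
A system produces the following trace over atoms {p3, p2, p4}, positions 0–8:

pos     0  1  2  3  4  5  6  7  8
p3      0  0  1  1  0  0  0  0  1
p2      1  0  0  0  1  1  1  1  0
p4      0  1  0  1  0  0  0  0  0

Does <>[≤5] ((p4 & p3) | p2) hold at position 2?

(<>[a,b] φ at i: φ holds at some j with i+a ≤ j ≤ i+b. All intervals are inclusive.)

True

Check ((p4 & p3) | p2) at each j in [2,7]:
  j=2: false
  j=3: true
  j=4: true
  j=5: true
  j=6: true
  j=7: true
Found at j=3 → formula holds.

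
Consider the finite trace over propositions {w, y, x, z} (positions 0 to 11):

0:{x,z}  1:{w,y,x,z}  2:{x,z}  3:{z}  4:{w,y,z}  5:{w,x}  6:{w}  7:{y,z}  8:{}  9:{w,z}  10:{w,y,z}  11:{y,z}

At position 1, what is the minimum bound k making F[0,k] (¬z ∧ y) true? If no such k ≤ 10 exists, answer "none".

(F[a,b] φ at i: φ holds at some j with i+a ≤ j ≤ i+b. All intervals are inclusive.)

Scan j = 1,2,… for (¬z ∧ y):
  j=1: fails
  j=2: fails
  j=3: fails
  j=4: fails
  j=5: fails
  j=6: fails
  j=7: fails
  j=8: fails
  j=9: fails
  j=10: fails
  j=11: fails
No j in [1,11] satisfies it → none.

none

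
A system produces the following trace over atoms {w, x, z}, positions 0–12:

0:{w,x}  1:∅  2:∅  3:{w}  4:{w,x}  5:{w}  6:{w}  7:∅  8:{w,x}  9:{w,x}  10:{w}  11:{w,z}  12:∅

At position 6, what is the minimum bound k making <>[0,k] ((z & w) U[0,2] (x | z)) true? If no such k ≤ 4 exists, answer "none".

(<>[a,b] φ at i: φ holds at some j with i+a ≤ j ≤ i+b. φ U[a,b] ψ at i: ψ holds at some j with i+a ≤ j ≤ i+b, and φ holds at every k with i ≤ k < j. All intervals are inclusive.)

Scan j = 6,7,… for ((z & w) U[0,2] (x | z)):
  j=6: fails
  j=7: fails
  j=8: holds
First hit at j=8, so smallest k = 8-6 = 2.

2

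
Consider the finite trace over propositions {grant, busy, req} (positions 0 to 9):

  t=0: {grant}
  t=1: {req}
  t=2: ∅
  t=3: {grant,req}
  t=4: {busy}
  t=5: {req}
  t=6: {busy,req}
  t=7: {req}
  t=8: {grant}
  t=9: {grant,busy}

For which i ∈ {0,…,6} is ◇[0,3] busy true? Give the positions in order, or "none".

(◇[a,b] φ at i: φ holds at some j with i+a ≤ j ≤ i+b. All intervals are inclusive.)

Evaluate at each i in [0,6]:
  i=0: ✗ (none in [0,3])
  i=1: ✓ (witness j=4)
  i=2: ✓ (witness j=4)
  i=3: ✓ (witness j=4)
  i=4: ✓ (witness j=4)
  i=5: ✓ (witness j=6)
  i=6: ✓ (witness j=6)

1, 2, 3, 4, 5, 6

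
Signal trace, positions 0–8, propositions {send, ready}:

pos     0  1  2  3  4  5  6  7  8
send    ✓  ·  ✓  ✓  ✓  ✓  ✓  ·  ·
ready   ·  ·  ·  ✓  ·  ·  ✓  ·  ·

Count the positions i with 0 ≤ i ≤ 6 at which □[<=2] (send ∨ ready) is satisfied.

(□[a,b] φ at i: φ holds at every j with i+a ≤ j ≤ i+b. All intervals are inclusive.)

Evaluate at each i in [0,6]:
  i=0: ✗ (fails at j=1)
  i=1: ✗ (fails at j=1)
  i=2: ✓ (all of [2,4])
  i=3: ✓ (all of [3,5])
  i=4: ✓ (all of [4,6])
  i=5: ✗ (fails at j=7)
  i=6: ✗ (fails at j=7)
Positions where it holds: {2, 3, 4} → 3.

3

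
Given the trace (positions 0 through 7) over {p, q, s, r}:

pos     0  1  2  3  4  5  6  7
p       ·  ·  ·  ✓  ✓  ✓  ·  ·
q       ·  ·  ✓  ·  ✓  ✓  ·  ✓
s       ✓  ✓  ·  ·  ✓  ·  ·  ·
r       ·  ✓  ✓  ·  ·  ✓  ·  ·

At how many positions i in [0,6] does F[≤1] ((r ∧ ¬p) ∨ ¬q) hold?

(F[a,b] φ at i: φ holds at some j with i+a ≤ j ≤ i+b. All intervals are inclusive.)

Evaluate at each i in [0,6]:
  i=0: ✓ (witness j=0)
  i=1: ✓ (witness j=1)
  i=2: ✓ (witness j=2)
  i=3: ✓ (witness j=3)
  i=4: ✗ (none in [4,5])
  i=5: ✓ (witness j=6)
  i=6: ✓ (witness j=6)
Positions where it holds: {0, 1, 2, 3, 5, 6} → 6.

6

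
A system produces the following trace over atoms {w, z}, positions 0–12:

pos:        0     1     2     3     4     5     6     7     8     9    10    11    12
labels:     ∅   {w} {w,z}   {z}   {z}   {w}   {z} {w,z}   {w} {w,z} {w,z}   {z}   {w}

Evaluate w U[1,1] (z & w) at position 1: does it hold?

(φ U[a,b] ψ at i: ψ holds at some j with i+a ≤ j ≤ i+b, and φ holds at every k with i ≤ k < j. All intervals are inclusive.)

Need some j in [2,2] with (z & w), and w at every k in [1,j-1].
  j=2: (z & w) holds; w holds at every k in [1,1] → satisfied.

Yes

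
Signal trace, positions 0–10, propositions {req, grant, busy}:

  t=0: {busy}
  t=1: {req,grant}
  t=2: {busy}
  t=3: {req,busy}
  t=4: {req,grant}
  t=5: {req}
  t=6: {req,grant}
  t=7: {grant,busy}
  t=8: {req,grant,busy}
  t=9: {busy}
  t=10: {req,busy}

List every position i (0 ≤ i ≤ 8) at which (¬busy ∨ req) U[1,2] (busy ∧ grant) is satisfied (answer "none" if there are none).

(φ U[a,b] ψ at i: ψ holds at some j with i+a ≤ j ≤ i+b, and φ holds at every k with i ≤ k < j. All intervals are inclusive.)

5, 6

Evaluate at each i in [0,8]:
  i=0: ✗ (no rhs in [1,2])
  i=1: ✗ (no rhs in [2,3])
  i=2: ✗ (no rhs in [3,4])
  i=3: ✗ (no rhs in [4,5])
  i=4: ✗ (no rhs in [5,6])
  i=5: ✓ (rhs at j=7; lhs holds on [5,6])
  i=6: ✓ (rhs at j=7; lhs holds on [6,6])
  i=7: ✗ (lhs fails at k=7 before rhs at j=8)
  i=8: ✗ (no rhs in [9,10])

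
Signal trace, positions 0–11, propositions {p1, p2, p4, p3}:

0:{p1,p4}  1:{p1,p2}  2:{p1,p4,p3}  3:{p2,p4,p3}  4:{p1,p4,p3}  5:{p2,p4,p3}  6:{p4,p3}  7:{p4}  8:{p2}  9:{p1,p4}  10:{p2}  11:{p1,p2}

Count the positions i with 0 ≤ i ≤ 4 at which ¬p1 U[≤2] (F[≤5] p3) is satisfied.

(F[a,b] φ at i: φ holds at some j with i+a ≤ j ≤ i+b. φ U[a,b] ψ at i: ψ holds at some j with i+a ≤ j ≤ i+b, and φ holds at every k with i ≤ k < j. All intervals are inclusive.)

Evaluate at each i in [0,4]:
  i=0: ✓ (rhs at j=0)
  i=1: ✓ (rhs at j=1)
  i=2: ✓ (rhs at j=2)
  i=3: ✓ (rhs at j=3)
  i=4: ✓ (rhs at j=4)
Positions where it holds: {0, 1, 2, 3, 4} → 5.

5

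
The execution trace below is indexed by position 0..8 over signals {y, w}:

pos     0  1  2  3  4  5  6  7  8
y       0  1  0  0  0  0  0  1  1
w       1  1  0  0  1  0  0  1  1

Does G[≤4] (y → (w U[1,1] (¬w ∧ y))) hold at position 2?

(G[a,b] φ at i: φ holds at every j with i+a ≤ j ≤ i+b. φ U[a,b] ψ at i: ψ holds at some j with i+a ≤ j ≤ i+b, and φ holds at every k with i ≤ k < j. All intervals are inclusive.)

True

Check (y → (w U[1,1] (¬w ∧ y))) at every j in [2,6]:
  j=2: antecedent false → ✓
  j=3: antecedent false → ✓
  j=4: antecedent false → ✓
  j=5: antecedent false → ✓
  j=6: antecedent false → ✓
All positions satisfy it → formula holds.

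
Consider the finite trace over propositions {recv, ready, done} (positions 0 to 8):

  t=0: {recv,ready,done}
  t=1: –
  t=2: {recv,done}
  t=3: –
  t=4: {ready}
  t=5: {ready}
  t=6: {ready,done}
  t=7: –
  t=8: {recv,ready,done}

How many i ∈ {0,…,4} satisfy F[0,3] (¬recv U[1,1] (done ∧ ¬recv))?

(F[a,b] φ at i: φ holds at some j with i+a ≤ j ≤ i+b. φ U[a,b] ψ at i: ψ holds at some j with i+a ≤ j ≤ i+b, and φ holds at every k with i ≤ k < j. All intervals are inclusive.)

Evaluate at each i in [0,4]:
  i=0: ✗ (none in [0,3])
  i=1: ✗ (none in [1,4])
  i=2: ✓ (witness j=5)
  i=3: ✓ (witness j=5)
  i=4: ✓ (witness j=5)
Positions where it holds: {2, 3, 4} → 3.

3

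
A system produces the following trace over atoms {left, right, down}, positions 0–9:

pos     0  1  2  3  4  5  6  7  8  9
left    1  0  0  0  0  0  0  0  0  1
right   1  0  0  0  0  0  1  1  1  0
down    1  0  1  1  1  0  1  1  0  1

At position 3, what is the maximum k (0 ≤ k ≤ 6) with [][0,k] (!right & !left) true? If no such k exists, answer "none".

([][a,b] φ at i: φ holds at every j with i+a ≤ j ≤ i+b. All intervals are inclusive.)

2

(!right & !left) must hold from j=3 onward; find where it first fails.
  j=3: holds
  j=4: holds
  j=5: holds
  j=6: fails
Holds on [3,5], so largest k = 2.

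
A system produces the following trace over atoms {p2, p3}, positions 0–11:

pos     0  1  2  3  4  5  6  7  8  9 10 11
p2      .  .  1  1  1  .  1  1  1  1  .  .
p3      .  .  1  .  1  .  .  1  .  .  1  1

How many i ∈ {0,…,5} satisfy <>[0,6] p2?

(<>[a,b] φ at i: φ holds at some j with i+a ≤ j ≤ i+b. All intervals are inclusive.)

6

Evaluate at each i in [0,5]:
  i=0: ✓ (witness j=2)
  i=1: ✓ (witness j=2)
  i=2: ✓ (witness j=2)
  i=3: ✓ (witness j=3)
  i=4: ✓ (witness j=4)
  i=5: ✓ (witness j=6)
Positions where it holds: {0, 1, 2, 3, 4, 5} → 6.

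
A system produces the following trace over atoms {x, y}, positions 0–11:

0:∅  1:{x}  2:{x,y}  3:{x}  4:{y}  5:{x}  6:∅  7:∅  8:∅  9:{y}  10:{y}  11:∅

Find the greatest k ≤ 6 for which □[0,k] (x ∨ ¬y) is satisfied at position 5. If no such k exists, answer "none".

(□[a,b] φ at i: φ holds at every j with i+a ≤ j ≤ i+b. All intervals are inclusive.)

(x ∨ ¬y) must hold from j=5 onward; find where it first fails.
  j=5: holds
  j=6: holds
  j=7: holds
  j=8: holds
  j=9: fails
Holds on [5,8], so largest k = 3.

3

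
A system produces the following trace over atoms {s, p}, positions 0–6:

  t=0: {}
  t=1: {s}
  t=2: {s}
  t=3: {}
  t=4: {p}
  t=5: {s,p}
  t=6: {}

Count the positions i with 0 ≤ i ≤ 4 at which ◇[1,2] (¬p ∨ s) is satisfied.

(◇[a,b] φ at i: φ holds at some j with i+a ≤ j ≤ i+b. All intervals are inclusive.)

Evaluate at each i in [0,4]:
  i=0: ✓ (witness j=1)
  i=1: ✓ (witness j=2)
  i=2: ✓ (witness j=3)
  i=3: ✓ (witness j=5)
  i=4: ✓ (witness j=5)
Positions where it holds: {0, 1, 2, 3, 4} → 5.

5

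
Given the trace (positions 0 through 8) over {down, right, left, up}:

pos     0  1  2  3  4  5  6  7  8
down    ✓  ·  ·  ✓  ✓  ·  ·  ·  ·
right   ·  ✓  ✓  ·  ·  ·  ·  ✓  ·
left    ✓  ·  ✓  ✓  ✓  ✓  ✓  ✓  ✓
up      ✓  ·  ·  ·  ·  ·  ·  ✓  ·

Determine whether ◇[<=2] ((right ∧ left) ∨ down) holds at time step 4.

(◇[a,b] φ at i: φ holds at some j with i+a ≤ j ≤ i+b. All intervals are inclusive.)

True

Check ((right ∧ left) ∨ down) at each j in [4,6]:
  j=4: true
  j=5: false
  j=6: false
Found at j=4 → formula holds.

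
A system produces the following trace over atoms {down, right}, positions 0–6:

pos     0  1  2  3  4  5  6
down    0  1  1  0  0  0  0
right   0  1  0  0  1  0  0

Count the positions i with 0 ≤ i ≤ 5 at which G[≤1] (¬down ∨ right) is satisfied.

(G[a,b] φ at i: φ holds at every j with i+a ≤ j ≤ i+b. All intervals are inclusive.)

Evaluate at each i in [0,5]:
  i=0: ✓ (all of [0,1])
  i=1: ✗ (fails at j=2)
  i=2: ✗ (fails at j=2)
  i=3: ✓ (all of [3,4])
  i=4: ✓ (all of [4,5])
  i=5: ✓ (all of [5,6])
Positions where it holds: {0, 3, 4, 5} → 4.

4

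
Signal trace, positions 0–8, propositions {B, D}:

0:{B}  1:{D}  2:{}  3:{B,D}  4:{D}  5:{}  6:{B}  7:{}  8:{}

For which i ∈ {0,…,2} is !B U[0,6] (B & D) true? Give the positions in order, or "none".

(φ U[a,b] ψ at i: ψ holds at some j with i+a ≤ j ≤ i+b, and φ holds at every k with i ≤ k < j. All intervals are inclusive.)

Evaluate at each i in [0,2]:
  i=0: ✗ (lhs fails at k=0 before rhs at j=3)
  i=1: ✓ (rhs at j=3; lhs holds on [1,2])
  i=2: ✓ (rhs at j=3; lhs holds on [2,2])

1, 2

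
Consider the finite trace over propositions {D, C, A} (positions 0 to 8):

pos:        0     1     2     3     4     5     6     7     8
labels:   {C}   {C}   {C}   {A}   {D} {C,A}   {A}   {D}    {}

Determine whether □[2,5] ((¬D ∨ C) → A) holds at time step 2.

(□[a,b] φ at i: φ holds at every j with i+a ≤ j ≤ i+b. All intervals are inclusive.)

Check ((¬D ∨ C) → A) at every j in [4,7]:
  j=4: antecedent false → ✓
  j=5: antecedent true; consequent true → ✓
  j=6: antecedent true; consequent true → ✓
  j=7: antecedent false → ✓
All positions satisfy it → formula holds.

True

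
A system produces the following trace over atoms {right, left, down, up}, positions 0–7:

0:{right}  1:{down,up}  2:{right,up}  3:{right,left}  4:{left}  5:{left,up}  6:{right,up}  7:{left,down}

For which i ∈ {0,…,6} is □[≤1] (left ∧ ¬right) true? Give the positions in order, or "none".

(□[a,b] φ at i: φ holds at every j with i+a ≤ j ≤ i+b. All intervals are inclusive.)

4

Evaluate at each i in [0,6]:
  i=0: ✗ (fails at j=0)
  i=1: ✗ (fails at j=1)
  i=2: ✗ (fails at j=2)
  i=3: ✗ (fails at j=3)
  i=4: ✓ (all of [4,5])
  i=5: ✗ (fails at j=6)
  i=6: ✗ (fails at j=6)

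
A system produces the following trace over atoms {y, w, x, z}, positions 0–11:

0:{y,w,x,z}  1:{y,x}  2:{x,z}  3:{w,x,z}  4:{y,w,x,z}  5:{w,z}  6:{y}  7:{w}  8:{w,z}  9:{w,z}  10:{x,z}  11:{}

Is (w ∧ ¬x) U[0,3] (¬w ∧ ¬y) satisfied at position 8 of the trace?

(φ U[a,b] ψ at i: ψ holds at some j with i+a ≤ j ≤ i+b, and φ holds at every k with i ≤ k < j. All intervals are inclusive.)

Need some j in [8,11] with (¬w ∧ ¬y), and (w ∧ ¬x) at every k in [8,j-1].
  j=8: (¬w ∧ ¬y) false.
  j=9: (¬w ∧ ¬y) false.
  j=10: (¬w ∧ ¬y) holds; (w ∧ ¬x) holds at every k in [8,9] → satisfied.

Holds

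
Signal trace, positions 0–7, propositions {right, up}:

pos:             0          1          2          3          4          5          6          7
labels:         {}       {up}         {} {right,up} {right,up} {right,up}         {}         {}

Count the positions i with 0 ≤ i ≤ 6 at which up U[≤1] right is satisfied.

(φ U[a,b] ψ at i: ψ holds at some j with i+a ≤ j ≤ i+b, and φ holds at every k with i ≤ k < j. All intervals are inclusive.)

3

Evaluate at each i in [0,6]:
  i=0: ✗ (no rhs in [0,1])
  i=1: ✗ (no rhs in [1,2])
  i=2: ✗ (lhs fails at k=2 before rhs at j=3)
  i=3: ✓ (rhs at j=3)
  i=4: ✓ (rhs at j=4)
  i=5: ✓ (rhs at j=5)
  i=6: ✗ (no rhs in [6,7])
Positions where it holds: {3, 4, 5} → 3.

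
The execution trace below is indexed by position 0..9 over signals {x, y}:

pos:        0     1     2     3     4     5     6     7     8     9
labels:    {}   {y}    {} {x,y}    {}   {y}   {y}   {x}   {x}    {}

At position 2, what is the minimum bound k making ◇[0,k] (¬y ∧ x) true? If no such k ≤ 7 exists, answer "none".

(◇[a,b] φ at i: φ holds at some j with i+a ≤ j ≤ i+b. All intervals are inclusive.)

5

Scan j = 2,3,… for (¬y ∧ x):
  j=2: fails
  j=3: fails
  j=4: fails
  j=5: fails
  j=6: fails
  j=7: holds
First hit at j=7, so smallest k = 7-2 = 5.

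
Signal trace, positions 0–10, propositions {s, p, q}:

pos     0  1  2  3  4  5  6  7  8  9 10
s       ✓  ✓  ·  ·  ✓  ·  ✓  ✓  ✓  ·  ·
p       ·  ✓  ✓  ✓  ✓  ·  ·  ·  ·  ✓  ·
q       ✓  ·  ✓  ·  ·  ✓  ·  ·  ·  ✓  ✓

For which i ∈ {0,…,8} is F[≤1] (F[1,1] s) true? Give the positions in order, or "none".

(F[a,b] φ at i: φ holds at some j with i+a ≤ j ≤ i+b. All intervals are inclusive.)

0, 2, 3, 4, 5, 6, 7

Evaluate at each i in [0,8]:
  i=0: ✓ (witness j=0)
  i=1: ✗ (none in [1,2])
  i=2: ✓ (witness j=3)
  i=3: ✓ (witness j=3)
  i=4: ✓ (witness j=5)
  i=5: ✓ (witness j=5)
  i=6: ✓ (witness j=6)
  i=7: ✓ (witness j=7)
  i=8: ✗ (none in [8,9])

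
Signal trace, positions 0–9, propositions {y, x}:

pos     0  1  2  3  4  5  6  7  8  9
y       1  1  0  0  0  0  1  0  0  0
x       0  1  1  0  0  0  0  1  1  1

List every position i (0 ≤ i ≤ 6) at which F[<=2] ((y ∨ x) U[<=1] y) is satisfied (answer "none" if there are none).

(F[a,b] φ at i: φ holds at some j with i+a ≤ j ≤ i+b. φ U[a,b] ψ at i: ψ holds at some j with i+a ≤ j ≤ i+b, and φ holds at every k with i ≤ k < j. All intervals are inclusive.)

0, 1, 4, 5, 6

Evaluate at each i in [0,6]:
  i=0: ✓ (witness j=0)
  i=1: ✓ (witness j=1)
  i=2: ✗ (none in [2,4])
  i=3: ✗ (none in [3,5])
  i=4: ✓ (witness j=6)
  i=5: ✓ (witness j=6)
  i=6: ✓ (witness j=6)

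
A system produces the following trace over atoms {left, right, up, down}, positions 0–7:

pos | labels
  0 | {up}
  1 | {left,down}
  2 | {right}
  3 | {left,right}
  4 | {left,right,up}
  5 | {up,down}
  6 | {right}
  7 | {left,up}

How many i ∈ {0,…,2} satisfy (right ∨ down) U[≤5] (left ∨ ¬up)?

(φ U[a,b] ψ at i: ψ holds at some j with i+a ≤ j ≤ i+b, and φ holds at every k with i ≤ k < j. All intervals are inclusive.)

Evaluate at each i in [0,2]:
  i=0: ✗ (lhs fails at k=0 before rhs at j=1)
  i=1: ✓ (rhs at j=1)
  i=2: ✓ (rhs at j=2)
Positions where it holds: {1, 2} → 2.

2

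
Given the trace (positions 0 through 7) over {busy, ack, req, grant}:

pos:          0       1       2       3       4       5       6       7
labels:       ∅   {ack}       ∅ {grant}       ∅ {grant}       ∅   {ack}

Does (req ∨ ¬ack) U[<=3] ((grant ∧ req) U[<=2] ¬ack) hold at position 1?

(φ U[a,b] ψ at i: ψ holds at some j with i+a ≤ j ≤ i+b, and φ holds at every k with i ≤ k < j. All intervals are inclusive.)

False

Need some j in [1,4] with ((grant ∧ req) U[<=2] ¬ack), and (req ∨ ¬ack) at every k in [1,j-1].
  j=1: ((grant ∧ req) U[<=2] ¬ack) — fails.
  j=2: ((grant ∧ req) U[<=2] ¬ack) holds, but (req ∨ ¬ack) fails at k=1 → not this j.
  j=3: ((grant ∧ req) U[<=2] ¬ack) holds, but (req ∨ ¬ack) fails at k=1 → not this j.
  j=4: ((grant ∧ req) U[<=2] ¬ack) holds, but (req ∨ ¬ack) fails at k=1 → not this j.
No j in the window works → until fails.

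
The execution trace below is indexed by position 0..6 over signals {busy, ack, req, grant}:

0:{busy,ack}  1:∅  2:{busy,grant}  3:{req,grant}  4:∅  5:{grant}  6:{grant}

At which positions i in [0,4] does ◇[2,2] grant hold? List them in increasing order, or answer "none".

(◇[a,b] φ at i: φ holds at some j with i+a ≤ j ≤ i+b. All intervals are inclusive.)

Evaluate at each i in [0,4]:
  i=0: ✓ (witness j=2)
  i=1: ✓ (witness j=3)
  i=2: ✗ (none in [4,4])
  i=3: ✓ (witness j=5)
  i=4: ✓ (witness j=6)

0, 1, 3, 4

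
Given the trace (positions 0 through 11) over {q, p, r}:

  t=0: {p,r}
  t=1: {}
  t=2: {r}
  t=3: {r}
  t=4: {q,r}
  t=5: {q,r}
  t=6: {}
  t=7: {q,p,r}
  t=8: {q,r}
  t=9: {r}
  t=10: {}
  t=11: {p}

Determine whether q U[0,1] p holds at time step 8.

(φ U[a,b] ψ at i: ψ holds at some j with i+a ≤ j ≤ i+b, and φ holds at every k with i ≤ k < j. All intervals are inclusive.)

Need some j in [8,9] with p, and q at every k in [8,j-1].
  j=8: p false.
  j=9: p false.
No j in the window works → until fails.

No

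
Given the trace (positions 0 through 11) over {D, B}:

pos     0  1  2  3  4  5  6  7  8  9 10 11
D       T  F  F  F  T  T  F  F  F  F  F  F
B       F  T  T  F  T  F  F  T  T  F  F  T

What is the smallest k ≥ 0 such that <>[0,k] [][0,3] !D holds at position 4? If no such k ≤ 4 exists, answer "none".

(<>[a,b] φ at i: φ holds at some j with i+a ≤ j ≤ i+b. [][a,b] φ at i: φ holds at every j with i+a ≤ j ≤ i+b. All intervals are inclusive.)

2

Scan j = 4,5,… for [][0,3] !D:
  j=4: fails
  j=5: fails
  j=6: holds
First hit at j=6, so smallest k = 6-4 = 2.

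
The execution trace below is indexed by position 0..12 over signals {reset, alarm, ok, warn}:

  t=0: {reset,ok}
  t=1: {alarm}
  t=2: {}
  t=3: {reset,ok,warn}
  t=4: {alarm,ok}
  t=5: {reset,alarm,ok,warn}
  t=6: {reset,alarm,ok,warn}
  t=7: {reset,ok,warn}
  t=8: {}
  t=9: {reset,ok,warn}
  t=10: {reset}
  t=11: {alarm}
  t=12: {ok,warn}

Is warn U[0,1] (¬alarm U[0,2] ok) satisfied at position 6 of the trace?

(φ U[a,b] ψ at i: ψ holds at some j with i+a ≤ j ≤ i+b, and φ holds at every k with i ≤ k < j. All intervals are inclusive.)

True

Need some j in [6,7] with (¬alarm U[0,2] ok), and warn at every k in [6,j-1].
  j=6: (¬alarm U[0,2] ok) holds; no prefix to check → satisfied.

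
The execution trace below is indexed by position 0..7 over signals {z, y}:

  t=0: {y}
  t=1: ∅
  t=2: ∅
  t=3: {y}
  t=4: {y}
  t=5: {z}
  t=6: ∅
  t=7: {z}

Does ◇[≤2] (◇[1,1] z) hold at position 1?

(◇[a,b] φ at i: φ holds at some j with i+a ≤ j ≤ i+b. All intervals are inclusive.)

Does not hold

Check ◇[1,1] z at each j in [1,3]:
  j=1: fails (none in [2,2])
  j=2: fails (none in [3,3])
  j=3: fails (none in [4,4])
No position in the window satisfies it → formula fails.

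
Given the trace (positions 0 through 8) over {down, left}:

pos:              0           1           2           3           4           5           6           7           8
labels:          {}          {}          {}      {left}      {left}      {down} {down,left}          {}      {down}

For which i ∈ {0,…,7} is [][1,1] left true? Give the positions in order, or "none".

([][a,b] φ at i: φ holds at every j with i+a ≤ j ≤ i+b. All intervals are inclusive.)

Evaluate at each i in [0,7]:
  i=0: ✗ (fails at j=1)
  i=1: ✗ (fails at j=2)
  i=2: ✓ (all of [3,3])
  i=3: ✓ (all of [4,4])
  i=4: ✗ (fails at j=5)
  i=5: ✓ (all of [6,6])
  i=6: ✗ (fails at j=7)
  i=7: ✗ (fails at j=8)

2, 3, 5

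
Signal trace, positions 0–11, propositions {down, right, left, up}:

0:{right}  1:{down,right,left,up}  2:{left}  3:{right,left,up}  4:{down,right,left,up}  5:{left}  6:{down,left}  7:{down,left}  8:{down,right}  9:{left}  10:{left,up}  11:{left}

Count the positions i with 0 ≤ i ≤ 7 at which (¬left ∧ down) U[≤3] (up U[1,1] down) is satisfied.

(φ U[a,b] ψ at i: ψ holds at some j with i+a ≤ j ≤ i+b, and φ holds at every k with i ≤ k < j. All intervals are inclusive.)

1

Evaluate at each i in [0,7]:
  i=0: ✗ (lhs fails at k=0 before rhs at j=3)
  i=1: ✗ (lhs fails at k=1 before rhs at j=3)
  i=2: ✗ (lhs fails at k=2 before rhs at j=3)
  i=3: ✓ (rhs at j=3)
  i=4: ✗ (no rhs in [4,7])
  i=5: ✗ (no rhs in [5,8])
  i=6: ✗ (no rhs in [6,9])
  i=7: ✗ (no rhs in [7,10])
Positions where it holds: {3} → 1.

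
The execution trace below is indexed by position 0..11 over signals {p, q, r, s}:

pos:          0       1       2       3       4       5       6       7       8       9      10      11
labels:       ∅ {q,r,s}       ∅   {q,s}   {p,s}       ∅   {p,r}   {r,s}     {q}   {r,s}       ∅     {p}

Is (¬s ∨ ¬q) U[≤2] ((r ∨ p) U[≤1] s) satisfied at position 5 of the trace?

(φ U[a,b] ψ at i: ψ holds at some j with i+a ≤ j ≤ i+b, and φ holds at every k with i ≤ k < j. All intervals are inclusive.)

Need some j in [5,7] with ((r ∨ p) U[≤1] s), and (¬s ∨ ¬q) at every k in [5,j-1].
  j=5: ((r ∨ p) U[≤1] s) — fails.
  j=6: ((r ∨ p) U[≤1] s) holds; (¬s ∨ ¬q) holds at every k in [5,5] → satisfied.

Yes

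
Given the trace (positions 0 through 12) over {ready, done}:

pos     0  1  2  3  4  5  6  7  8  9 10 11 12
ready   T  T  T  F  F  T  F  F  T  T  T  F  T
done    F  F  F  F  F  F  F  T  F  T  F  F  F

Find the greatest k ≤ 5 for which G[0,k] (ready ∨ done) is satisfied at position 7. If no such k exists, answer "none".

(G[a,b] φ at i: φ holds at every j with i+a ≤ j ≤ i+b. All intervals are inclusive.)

(ready ∨ done) must hold from j=7 onward; find where it first fails.
  j=7: holds
  j=8: holds
  j=9: holds
  j=10: holds
  j=11: fails
Holds on [7,10], so largest k = 3.

3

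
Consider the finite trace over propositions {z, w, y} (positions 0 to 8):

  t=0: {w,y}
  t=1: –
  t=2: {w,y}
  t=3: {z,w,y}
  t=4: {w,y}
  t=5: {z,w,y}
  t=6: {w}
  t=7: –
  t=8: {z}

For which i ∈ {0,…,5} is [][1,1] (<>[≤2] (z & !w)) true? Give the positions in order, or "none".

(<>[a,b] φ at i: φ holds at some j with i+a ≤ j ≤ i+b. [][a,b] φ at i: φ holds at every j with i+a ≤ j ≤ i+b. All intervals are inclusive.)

Evaluate at each i in [0,5]:
  i=0: ✗ (fails at j=1)
  i=1: ✗ (fails at j=2)
  i=2: ✗ (fails at j=3)
  i=3: ✗ (fails at j=4)
  i=4: ✗ (fails at j=5)
  i=5: ✓ (all of [6,6])

5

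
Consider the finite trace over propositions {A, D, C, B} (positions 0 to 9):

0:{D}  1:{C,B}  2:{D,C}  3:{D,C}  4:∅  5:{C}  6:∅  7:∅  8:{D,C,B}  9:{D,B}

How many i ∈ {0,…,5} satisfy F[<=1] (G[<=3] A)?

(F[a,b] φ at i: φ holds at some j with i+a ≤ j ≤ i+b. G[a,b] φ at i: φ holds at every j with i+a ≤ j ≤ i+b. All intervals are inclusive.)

0

Evaluate at each i in [0,5]:
  i=0: ✗ (none in [0,1])
  i=1: ✗ (none in [1,2])
  i=2: ✗ (none in [2,3])
  i=3: ✗ (none in [3,4])
  i=4: ✗ (none in [4,5])
  i=5: ✗ (none in [5,6])
Positions where it holds: {} → 0.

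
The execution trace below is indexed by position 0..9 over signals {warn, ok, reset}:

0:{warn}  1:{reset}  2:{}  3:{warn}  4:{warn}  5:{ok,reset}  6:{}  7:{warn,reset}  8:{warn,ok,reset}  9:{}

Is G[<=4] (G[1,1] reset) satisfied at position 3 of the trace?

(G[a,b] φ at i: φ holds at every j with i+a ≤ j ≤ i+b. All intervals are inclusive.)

Check G[1,1] reset at every j in [3,7]:
  j=3: fails at 4
  j=4: holds on [5,5]
  j=5: fails at 6
  j=6: holds on [7,7]
  j=7: holds on [8,8]
Fails at j=3 → formula fails.

No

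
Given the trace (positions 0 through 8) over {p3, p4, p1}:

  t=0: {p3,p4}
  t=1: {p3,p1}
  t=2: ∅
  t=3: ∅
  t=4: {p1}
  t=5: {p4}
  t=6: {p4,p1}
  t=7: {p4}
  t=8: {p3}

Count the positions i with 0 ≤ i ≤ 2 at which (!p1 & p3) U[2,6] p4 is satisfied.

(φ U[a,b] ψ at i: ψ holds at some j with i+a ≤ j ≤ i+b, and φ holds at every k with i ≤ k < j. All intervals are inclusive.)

0

Evaluate at each i in [0,2]:
  i=0: ✗ (lhs fails at k=1 before rhs at j=5)
  i=1: ✗ (lhs fails at k=1 before rhs at j=5)
  i=2: ✗ (lhs fails at k=2 before rhs at j=5)
Positions where it holds: {} → 0.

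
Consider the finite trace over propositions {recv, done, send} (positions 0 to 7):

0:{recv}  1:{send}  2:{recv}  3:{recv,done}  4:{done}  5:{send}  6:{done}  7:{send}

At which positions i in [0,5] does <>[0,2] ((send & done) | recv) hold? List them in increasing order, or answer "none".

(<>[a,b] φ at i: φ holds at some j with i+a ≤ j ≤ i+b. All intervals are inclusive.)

Evaluate at each i in [0,5]:
  i=0: ✓ (witness j=0)
  i=1: ✓ (witness j=2)
  i=2: ✓ (witness j=2)
  i=3: ✓ (witness j=3)
  i=4: ✗ (none in [4,6])
  i=5: ✗ (none in [5,7])

0, 1, 2, 3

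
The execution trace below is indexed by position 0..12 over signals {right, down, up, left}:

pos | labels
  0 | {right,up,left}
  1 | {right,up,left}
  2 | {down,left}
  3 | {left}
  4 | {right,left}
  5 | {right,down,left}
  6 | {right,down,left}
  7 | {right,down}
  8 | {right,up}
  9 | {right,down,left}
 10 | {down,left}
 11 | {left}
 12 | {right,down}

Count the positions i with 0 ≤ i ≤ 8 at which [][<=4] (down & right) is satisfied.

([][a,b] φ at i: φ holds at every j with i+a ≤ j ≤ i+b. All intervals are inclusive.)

Evaluate at each i in [0,8]:
  i=0: ✗ (fails at j=0)
  i=1: ✗ (fails at j=1)
  i=2: ✗ (fails at j=2)
  i=3: ✗ (fails at j=3)
  i=4: ✗ (fails at j=4)
  i=5: ✗ (fails at j=8)
  i=6: ✗ (fails at j=8)
  i=7: ✗ (fails at j=8)
  i=8: ✗ (fails at j=8)
Positions where it holds: {} → 0.

0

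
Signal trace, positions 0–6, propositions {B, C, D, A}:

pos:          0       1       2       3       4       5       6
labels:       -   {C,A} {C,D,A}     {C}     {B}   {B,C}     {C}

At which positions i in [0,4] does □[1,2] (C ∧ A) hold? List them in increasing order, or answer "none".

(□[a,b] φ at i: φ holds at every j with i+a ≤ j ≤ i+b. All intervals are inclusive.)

Evaluate at each i in [0,4]:
  i=0: ✓ (all of [1,2])
  i=1: ✗ (fails at j=3)
  i=2: ✗ (fails at j=3)
  i=3: ✗ (fails at j=4)
  i=4: ✗ (fails at j=5)

0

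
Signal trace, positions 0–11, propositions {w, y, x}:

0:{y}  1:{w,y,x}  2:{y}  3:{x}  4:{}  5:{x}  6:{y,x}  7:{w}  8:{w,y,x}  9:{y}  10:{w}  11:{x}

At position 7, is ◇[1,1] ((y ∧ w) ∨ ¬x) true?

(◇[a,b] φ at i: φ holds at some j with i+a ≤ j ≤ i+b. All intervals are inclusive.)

Check ((y ∧ w) ∨ ¬x) at each j in [8,8]:
  j=8: true
Found at j=8 → formula holds.

True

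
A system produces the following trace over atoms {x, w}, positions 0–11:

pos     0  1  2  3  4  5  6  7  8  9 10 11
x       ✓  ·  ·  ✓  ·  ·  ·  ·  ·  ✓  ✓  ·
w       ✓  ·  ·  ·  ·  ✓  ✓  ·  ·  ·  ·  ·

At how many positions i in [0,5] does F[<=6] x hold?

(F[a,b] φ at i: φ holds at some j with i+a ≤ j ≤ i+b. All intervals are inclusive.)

6

Evaluate at each i in [0,5]:
  i=0: ✓ (witness j=0)
  i=1: ✓ (witness j=3)
  i=2: ✓ (witness j=3)
  i=3: ✓ (witness j=3)
  i=4: ✓ (witness j=9)
  i=5: ✓ (witness j=9)
Positions where it holds: {0, 1, 2, 3, 4, 5} → 6.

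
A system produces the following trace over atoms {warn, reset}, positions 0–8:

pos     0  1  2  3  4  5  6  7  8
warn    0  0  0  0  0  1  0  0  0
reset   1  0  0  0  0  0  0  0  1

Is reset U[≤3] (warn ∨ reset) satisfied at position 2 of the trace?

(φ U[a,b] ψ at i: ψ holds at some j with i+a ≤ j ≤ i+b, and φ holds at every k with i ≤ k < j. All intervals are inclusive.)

Need some j in [2,5] with (warn ∨ reset), and reset at every k in [2,j-1].
  j=2: (warn ∨ reset) false.
  j=3: (warn ∨ reset) false.
  j=4: (warn ∨ reset) false.
  j=5: (warn ∨ reset) holds, but reset fails at k=2 → not this j.
No j in the window works → until fails.

False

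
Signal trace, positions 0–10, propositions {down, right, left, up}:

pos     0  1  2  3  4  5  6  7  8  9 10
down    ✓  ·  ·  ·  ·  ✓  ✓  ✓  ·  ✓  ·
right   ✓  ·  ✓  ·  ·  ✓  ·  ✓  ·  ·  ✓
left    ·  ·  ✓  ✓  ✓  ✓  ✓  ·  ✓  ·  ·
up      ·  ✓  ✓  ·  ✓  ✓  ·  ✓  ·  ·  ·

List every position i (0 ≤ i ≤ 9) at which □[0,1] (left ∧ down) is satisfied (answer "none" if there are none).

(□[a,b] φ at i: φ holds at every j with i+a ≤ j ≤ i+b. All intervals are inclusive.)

Evaluate at each i in [0,9]:
  i=0: ✗ (fails at j=0)
  i=1: ✗ (fails at j=1)
  i=2: ✗ (fails at j=2)
  i=3: ✗ (fails at j=3)
  i=4: ✗ (fails at j=4)
  i=5: ✓ (all of [5,6])
  i=6: ✗ (fails at j=7)
  i=7: ✗ (fails at j=7)
  i=8: ✗ (fails at j=8)
  i=9: ✗ (fails at j=9)

5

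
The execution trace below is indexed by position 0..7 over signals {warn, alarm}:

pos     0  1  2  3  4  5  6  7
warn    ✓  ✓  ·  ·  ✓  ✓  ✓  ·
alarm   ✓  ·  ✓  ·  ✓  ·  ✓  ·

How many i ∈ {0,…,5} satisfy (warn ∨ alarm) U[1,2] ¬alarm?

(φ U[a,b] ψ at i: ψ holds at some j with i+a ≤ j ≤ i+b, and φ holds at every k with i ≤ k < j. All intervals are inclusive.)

5

Evaluate at each i in [0,5]:
  i=0: ✓ (rhs at j=1; lhs holds on [0,0])
  i=1: ✓ (rhs at j=3; lhs holds on [1,2])
  i=2: ✓ (rhs at j=3; lhs holds on [2,2])
  i=3: ✗ (lhs fails at k=3 before rhs at j=5)
  i=4: ✓ (rhs at j=5; lhs holds on [4,4])
  i=5: ✓ (rhs at j=7; lhs holds on [5,6])
Positions where it holds: {0, 1, 2, 4, 5} → 5.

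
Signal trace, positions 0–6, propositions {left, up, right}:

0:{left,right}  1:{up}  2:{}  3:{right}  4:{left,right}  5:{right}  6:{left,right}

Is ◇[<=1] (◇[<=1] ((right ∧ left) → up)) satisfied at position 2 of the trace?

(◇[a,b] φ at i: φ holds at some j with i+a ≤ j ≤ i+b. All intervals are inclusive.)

Check ◇[<=1] ((right ∧ left) → up) at each j in [2,3]:
  j=2: holds (witness at 2)
  j=3: holds (witness at 3)
Found at j=2 → formula holds.

True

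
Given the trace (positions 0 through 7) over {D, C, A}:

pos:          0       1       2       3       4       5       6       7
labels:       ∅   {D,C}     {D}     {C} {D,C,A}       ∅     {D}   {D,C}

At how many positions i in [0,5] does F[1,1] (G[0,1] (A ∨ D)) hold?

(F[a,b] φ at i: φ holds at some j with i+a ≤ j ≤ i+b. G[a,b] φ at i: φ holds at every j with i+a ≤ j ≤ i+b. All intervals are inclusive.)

Evaluate at each i in [0,5]:
  i=0: ✓ (witness j=1)
  i=1: ✗ (none in [2,2])
  i=2: ✗ (none in [3,3])
  i=3: ✗ (none in [4,4])
  i=4: ✗ (none in [5,5])
  i=5: ✓ (witness j=6)
Positions where it holds: {0, 5} → 2.

2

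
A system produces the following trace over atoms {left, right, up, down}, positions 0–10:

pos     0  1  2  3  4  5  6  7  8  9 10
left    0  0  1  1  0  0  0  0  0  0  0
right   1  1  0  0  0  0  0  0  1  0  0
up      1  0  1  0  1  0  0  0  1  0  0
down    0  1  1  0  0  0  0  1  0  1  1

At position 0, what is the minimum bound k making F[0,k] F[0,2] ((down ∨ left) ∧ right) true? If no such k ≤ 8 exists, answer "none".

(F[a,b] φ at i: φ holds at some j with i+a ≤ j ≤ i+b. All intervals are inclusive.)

0

Scan j = 0,1,… for F[0,2] ((down ∨ left) ∧ right):
  j=0: holds
First hit at j=0, so smallest k = 0-0 = 0.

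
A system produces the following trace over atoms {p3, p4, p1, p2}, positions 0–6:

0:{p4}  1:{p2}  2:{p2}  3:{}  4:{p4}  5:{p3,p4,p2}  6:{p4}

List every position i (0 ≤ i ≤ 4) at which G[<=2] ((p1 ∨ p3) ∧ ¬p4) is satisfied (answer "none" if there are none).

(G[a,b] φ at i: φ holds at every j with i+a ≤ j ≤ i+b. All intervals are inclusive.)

Evaluate at each i in [0,4]:
  i=0: ✗ (fails at j=0)
  i=1: ✗ (fails at j=1)
  i=2: ✗ (fails at j=2)
  i=3: ✗ (fails at j=3)
  i=4: ✗ (fails at j=4)

none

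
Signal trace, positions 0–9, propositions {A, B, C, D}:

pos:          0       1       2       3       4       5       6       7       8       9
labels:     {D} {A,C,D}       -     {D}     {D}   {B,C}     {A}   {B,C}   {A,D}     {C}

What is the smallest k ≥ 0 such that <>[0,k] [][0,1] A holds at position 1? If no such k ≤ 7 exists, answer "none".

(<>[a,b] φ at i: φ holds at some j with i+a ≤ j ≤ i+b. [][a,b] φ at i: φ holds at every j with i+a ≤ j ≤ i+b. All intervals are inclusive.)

Scan j = 1,2,… for [][0,1] A:
  j=1: fails
  j=2: fails
  j=3: fails
  j=4: fails
  j=5: fails
  j=6: fails
  j=7: fails
  j=8: fails
No j in [1,8] satisfies it → none.

none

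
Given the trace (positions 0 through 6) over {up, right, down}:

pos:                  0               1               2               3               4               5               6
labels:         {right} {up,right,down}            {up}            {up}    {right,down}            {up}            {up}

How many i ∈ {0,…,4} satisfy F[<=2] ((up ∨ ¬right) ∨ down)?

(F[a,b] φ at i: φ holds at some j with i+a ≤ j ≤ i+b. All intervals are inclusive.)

Evaluate at each i in [0,4]:
  i=0: ✓ (witness j=1)
  i=1: ✓ (witness j=1)
  i=2: ✓ (witness j=2)
  i=3: ✓ (witness j=3)
  i=4: ✓ (witness j=4)
Positions where it holds: {0, 1, 2, 3, 4} → 5.

5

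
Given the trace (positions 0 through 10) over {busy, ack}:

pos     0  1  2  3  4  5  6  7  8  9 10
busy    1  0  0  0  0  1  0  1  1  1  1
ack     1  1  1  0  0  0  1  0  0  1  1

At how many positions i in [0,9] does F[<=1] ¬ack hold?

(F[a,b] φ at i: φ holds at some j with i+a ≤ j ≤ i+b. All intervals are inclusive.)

7

Evaluate at each i in [0,9]:
  i=0: ✗ (none in [0,1])
  i=1: ✗ (none in [1,2])
  i=2: ✓ (witness j=3)
  i=3: ✓ (witness j=3)
  i=4: ✓ (witness j=4)
  i=5: ✓ (witness j=5)
  i=6: ✓ (witness j=7)
  i=7: ✓ (witness j=7)
  i=8: ✓ (witness j=8)
  i=9: ✗ (none in [9,10])
Positions where it holds: {2, 3, 4, 5, 6, 7, 8} → 7.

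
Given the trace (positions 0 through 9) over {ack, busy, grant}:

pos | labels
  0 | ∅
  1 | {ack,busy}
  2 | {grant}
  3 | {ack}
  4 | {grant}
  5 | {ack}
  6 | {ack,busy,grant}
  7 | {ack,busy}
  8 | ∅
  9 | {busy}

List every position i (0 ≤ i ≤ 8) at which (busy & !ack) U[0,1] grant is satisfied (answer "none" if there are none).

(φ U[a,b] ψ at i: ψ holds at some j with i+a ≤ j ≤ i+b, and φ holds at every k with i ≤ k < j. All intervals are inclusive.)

Evaluate at each i in [0,8]:
  i=0: ✗ (no rhs in [0,1])
  i=1: ✗ (lhs fails at k=1 before rhs at j=2)
  i=2: ✓ (rhs at j=2)
  i=3: ✗ (lhs fails at k=3 before rhs at j=4)
  i=4: ✓ (rhs at j=4)
  i=5: ✗ (lhs fails at k=5 before rhs at j=6)
  i=6: ✓ (rhs at j=6)
  i=7: ✗ (no rhs in [7,8])
  i=8: ✗ (no rhs in [8,9])

2, 4, 6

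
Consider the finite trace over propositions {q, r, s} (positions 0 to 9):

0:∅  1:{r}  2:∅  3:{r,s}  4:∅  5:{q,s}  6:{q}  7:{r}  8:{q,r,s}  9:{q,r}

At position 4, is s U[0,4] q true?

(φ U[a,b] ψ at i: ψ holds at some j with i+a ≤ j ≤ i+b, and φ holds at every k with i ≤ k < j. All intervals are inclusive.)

No

Need some j in [4,8] with q, and s at every k in [4,j-1].
  j=4: q false.
  j=5: q holds, but s fails at k=4 → not this j.
  j=6: q holds, but s fails at k=4 → not this j.
  j=7: q false.
  j=8: q holds, but s fails at k=4 → not this j.
No j in the window works → until fails.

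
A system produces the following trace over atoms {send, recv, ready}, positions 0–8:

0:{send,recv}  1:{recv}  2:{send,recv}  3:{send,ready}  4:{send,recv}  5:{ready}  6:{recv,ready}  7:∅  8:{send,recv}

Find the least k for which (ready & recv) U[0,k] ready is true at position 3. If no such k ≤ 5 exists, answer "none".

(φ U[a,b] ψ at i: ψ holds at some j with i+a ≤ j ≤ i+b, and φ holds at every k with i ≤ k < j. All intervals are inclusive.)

0

Need earliest j ≥ 3 with ready, and (ready & recv) at every k in [3,j-1].
  j=3: rhs holds (empty prefix). k = 0.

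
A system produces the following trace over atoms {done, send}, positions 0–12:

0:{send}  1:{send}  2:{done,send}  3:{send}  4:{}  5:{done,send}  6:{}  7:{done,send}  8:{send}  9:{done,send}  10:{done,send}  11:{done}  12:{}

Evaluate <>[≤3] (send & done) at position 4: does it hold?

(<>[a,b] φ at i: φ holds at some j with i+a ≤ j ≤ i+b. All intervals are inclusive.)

Holds

Check (send & done) at each j in [4,7]:
  j=4: false
  j=5: true
  j=6: false
  j=7: true
Found at j=5 → formula holds.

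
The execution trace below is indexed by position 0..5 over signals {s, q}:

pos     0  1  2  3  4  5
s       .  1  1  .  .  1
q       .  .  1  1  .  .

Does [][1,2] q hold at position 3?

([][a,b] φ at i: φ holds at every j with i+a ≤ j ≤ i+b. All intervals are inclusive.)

Check q at every j in [4,5]:
  j=4: false
  j=5: false
Fails at j=4 → formula fails.

No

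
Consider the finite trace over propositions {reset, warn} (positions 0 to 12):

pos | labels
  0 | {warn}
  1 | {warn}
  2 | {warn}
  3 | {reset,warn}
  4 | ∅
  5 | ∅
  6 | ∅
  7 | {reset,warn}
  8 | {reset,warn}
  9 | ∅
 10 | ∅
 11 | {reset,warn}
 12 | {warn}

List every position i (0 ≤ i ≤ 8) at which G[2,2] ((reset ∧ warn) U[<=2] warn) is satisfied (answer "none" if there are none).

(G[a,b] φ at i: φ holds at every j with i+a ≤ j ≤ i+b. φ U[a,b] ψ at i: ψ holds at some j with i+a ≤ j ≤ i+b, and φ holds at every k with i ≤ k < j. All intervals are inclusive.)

0, 1, 5, 6

Evaluate at each i in [0,8]:
  i=0: ✓ (all of [2,2])
  i=1: ✓ (all of [3,3])
  i=2: ✗ (fails at j=4)
  i=3: ✗ (fails at j=5)
  i=4: ✗ (fails at j=6)
  i=5: ✓ (all of [7,7])
  i=6: ✓ (all of [8,8])
  i=7: ✗ (fails at j=9)
  i=8: ✗ (fails at j=10)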